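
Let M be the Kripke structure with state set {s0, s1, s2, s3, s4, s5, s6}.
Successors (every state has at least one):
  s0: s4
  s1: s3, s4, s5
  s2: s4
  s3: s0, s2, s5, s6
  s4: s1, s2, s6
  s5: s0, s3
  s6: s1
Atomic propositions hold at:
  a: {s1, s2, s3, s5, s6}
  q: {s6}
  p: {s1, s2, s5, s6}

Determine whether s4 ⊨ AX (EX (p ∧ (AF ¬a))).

Sat(¬a) = {s0, s4}
AF ¬a: least fixpoint, start Z0 = {s0, s4}, add states with every successor in Z. Z1 = {s0, s2, s4}; fixed.
Sat(AF ¬a) = {s0, s2, s4}
Sat(p ∧ (AF ¬a)) = {s2}
Sat(EX (p ∧ (AF ¬a))) = {s : some successor in {s2}} = {s3, s4}
Sat(AX (EX (p ∧ (AF ¬a)))) = {s : every successor in {s3, s4}} = {s0, s2}
s4 ∉ Sat(AX (EX (p ∧ (AF ¬a)))) = {s0, s2}, so the formula does not hold at s4.

No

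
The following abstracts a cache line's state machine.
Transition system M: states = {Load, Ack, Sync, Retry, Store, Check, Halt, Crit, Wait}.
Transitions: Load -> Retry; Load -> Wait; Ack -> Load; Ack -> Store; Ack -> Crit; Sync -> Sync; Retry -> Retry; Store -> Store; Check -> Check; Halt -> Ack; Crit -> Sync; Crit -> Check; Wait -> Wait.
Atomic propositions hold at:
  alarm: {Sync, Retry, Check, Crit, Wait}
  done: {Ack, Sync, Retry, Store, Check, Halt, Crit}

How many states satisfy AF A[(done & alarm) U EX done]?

8

Sat(done & alarm) = {Sync, Retry, Check, Crit}
Sat(EX done) = {s : some successor in {Ack, Sync, Retry, Store, Check, Halt, Crit}} = {Load, Ack, Sync, Retry, Store, Check, Halt, Crit}
A[(done & alarm) U EX done]: least fixpoint, start Z0 = Sat(EX done) = {Load, Ack, Sync, Retry, Store, Check, Halt, Crit}, add states in Sat(done & alarm) with every successor in Z. Already a fixed point.
Sat(A[(done & alarm) U EX done]) = {Load, Ack, Sync, Retry, Store, Check, Halt, Crit}
AF A[(done & alarm) U EX done]: least fixpoint, start Z0 = {Load, Ack, Sync, Retry, Store, Check, Halt, Crit}, add states with every successor in Z. Already a fixed point.
Sat(AF A[(done & alarm) U EX done]) = {Load, Ack, Sync, Retry, Store, Check, Halt, Crit}
|Sat(AF A[(done & alarm) U EX done])| = |{Load, Ack, Sync, Retry, Store, Check, Halt, Crit}| = 8.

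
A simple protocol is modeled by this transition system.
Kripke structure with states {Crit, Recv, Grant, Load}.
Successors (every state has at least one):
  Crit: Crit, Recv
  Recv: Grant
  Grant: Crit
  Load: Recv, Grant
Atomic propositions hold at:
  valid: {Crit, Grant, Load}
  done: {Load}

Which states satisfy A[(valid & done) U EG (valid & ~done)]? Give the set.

Sat(valid & done) = {Load}
Sat(~done) = {Crit, Recv, Grant}
Sat(valid & ~done) = {Crit, Grant}
EG (valid & ~done): greatest fixpoint, start Z0 = {Crit, Grant}, keep only states in Sat with some successor in Z. Already a fixed point.
Sat(EG (valid & ~done)) = {Crit, Grant}
A[(valid & done) U EG (valid & ~done)]: least fixpoint, start Z0 = Sat(EG (valid & ~done)) = {Crit, Grant}, add states in Sat(valid & done) with every successor in Z. Already a fixed point.
Sat(A[(valid & done) U EG (valid & ~done)]) = {Crit, Grant}

{Crit, Grant}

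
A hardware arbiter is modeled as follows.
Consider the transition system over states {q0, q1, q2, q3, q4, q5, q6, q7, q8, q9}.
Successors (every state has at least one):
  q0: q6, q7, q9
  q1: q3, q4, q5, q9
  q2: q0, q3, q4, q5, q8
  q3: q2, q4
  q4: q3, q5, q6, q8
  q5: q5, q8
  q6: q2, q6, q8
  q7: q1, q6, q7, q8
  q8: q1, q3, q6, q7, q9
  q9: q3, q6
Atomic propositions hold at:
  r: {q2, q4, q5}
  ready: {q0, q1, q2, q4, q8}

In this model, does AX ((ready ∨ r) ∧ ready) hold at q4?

Sat(ready ∨ r) = {q0, q1, q2, q4, q5, q8}
Sat((ready ∨ r) ∧ ready) = {q0, q1, q2, q4, q8}
Sat(AX ((ready ∨ r) ∧ ready)) = {s : every successor in {q0, q1, q2, q4, q8}} = {q3}
q4 ∉ Sat(AX ((ready ∨ r) ∧ ready)) = {q3}, so the formula does not hold at q4.

No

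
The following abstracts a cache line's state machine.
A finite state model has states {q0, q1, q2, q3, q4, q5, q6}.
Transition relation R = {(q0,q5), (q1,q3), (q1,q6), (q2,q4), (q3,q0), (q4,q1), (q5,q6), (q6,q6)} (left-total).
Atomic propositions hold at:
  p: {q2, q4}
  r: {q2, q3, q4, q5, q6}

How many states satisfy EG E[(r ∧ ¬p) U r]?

Sat(¬p) = {q0, q1, q3, q5, q6}
Sat(r ∧ ¬p) = {q3, q5, q6}
E[(r ∧ ¬p) U r]: least fixpoint, start Z0 = Sat(r) = {q2, q3, q4, q5, q6}, add states in Sat(r ∧ ¬p) with some successor in Z. Already a fixed point.
Sat(E[(r ∧ ¬p) U r]) = {q2, q3, q4, q5, q6}
EG E[(r ∧ ¬p) U r]: greatest fixpoint, start Z0 = {q2, q3, q4, q5, q6}, keep only states in Sat with some successor in Z. Z1 = {q2, q5, q6}; Z2 = {q5, q6}; fixed.
Sat(EG E[(r ∧ ¬p) U r]) = {q5, q6}
|Sat(EG E[(r ∧ ¬p) U r])| = |{q5, q6}| = 2.

2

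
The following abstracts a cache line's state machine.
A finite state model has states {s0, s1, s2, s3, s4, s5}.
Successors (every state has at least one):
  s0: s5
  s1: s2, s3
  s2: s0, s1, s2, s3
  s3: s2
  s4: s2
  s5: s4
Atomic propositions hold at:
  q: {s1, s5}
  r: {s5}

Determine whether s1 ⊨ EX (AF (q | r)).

No

Sat(q | r) = {s1, s5}
AF (q | r): least fixpoint, start Z0 = {s1, s5}, add states with every successor in Z. Z1 = {s0, s1, s5}; fixed.
Sat(AF (q | r)) = {s0, s1, s5}
Sat(EX (AF (q | r))) = {s : some successor in {s0, s1, s5}} = {s0, s2}
s1 ∉ Sat(EX (AF (q | r))) = {s0, s2}, so the formula does not hold at s1.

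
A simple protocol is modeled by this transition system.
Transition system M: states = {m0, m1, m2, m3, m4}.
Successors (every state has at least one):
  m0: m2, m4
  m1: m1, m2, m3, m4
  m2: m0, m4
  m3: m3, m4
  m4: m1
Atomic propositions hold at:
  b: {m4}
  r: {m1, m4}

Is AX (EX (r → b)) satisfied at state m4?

Sat(r → b) = {m0, m2, m3, m4}
Sat(EX (r → b)) = {s : some successor in {m0, m2, m3, m4}} = {m0, m1, m2, m3}
Sat(AX (EX (r → b))) = {s : every successor in {m0, m1, m2, m3}} = {m4}
m4 ∈ Sat(AX (EX (r → b))) = {m4}, so the formula holds at m4.

Yes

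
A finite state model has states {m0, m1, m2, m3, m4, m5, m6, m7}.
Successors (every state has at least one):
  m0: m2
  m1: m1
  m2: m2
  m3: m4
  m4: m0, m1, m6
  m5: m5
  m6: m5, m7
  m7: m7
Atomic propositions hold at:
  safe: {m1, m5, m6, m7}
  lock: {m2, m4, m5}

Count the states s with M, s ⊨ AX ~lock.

Sat(~lock) = {m0, m1, m3, m6, m7}
Sat(AX ~lock) = {s : every successor in {m0, m1, m3, m6, m7}} = {m1, m4, m7}
|Sat(AX ~lock)| = |{m1, m4, m7}| = 3.

3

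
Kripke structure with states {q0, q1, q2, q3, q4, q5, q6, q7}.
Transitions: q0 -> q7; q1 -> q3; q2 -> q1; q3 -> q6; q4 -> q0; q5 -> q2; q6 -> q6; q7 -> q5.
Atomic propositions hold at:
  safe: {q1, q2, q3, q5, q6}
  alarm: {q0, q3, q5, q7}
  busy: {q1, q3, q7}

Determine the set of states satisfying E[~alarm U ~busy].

{q0, q2, q4, q5, q6}

Sat(~alarm) = {q1, q2, q4, q6}
Sat(~busy) = {q0, q2, q4, q5, q6}
E[~alarm U ~busy]: least fixpoint, start Z0 = Sat(~busy) = {q0, q2, q4, q5, q6}, add states in Sat(~alarm) with some successor in Z. Already a fixed point.
Sat(E[~alarm U ~busy]) = {q0, q2, q4, q5, q6}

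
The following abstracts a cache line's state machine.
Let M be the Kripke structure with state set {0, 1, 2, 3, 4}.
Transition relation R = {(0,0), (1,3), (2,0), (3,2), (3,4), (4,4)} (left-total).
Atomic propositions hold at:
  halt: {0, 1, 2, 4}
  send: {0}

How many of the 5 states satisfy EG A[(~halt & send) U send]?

1

Sat(~halt) = {3}
Sat(~halt & send) = ∅
A[(~halt & send) U send]: least fixpoint, start Z0 = Sat(send) = {0}, add states in Sat(~halt & send) with every successor in Z. Already a fixed point.
Sat(A[(~halt & send) U send]) = {0}
EG A[(~halt & send) U send]: greatest fixpoint, start Z0 = {0}, keep only states in Sat with some successor in Z. Already a fixed point.
Sat(EG A[(~halt & send) U send]) = {0}
|Sat(EG A[(~halt & send) U send])| = |{0}| = 1.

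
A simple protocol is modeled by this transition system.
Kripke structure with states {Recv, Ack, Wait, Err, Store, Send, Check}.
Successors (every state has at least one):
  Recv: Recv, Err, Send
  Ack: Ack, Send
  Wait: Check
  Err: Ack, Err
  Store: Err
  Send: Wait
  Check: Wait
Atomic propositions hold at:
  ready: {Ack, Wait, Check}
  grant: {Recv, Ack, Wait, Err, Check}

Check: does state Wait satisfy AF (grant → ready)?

Yes

Sat(grant → ready) = {Ack, Wait, Store, Send, Check}
AF (grant → ready): least fixpoint, start Z0 = {Ack, Wait, Store, Send, Check}, add states with every successor in Z. Already a fixed point.
Sat(AF (grant → ready)) = {Ack, Wait, Store, Send, Check}
Wait ∈ Sat(AF (grant → ready)) = {Ack, Wait, Store, Send, Check}, so the formula holds at Wait.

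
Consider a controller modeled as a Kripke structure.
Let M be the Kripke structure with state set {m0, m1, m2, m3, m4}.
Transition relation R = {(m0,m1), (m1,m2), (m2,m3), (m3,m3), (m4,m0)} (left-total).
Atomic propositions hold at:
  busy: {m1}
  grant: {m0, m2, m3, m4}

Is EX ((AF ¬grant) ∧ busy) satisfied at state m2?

No

Sat(¬grant) = {m1}
AF ¬grant: least fixpoint, start Z0 = {m1}, add states with every successor in Z. Z1 = {m0, m1}; Z2 = {m0, m1, m4}; fixed.
Sat(AF ¬grant) = {m0, m1, m4}
Sat((AF ¬grant) ∧ busy) = {m1}
Sat(EX ((AF ¬grant) ∧ busy)) = {s : some successor in {m1}} = {m0}
m2 ∉ Sat(EX ((AF ¬grant) ∧ busy)) = {m0}, so the formula does not hold at m2.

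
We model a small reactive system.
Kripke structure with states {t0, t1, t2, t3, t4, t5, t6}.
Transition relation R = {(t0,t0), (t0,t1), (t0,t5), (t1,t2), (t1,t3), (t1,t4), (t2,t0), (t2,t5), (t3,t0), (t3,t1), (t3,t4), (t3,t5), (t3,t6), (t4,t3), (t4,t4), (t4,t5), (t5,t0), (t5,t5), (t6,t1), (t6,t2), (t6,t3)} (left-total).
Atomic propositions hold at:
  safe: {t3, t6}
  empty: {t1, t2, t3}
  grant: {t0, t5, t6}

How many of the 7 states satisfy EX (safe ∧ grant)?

Sat(safe ∧ grant) = {t6}
Sat(EX (safe ∧ grant)) = {s : some successor in {t6}} = {t3}
|Sat(EX (safe ∧ grant))| = |{t3}| = 1.

1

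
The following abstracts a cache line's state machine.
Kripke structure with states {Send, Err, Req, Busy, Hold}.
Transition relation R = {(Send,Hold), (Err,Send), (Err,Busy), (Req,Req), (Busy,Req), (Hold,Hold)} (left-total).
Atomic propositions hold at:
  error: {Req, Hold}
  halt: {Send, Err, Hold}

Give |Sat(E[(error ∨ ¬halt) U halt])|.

3

Sat(¬halt) = {Req, Busy}
Sat(error ∨ ¬halt) = {Req, Busy, Hold}
E[(error ∨ ¬halt) U halt]: least fixpoint, start Z0 = Sat(halt) = {Send, Err, Hold}, add states in Sat(error ∨ ¬halt) with some successor in Z. Already a fixed point.
Sat(E[(error ∨ ¬halt) U halt]) = {Send, Err, Hold}
|Sat(E[(error ∨ ¬halt) U halt])| = |{Send, Err, Hold}| = 3.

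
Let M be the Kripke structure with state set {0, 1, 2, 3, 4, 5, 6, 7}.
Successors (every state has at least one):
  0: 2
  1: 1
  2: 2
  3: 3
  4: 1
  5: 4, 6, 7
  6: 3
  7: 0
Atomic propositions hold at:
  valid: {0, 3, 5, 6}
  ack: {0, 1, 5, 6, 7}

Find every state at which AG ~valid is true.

Sat(~valid) = {1, 2, 4, 7}
AG ~valid: greatest fixpoint, start Z0 = {1, 2, 4, 7}, keep only states in Sat with every successor in Z. Z1 = {1, 2, 4}; fixed.
Sat(AG ~valid) = {1, 2, 4}

{1, 2, 4}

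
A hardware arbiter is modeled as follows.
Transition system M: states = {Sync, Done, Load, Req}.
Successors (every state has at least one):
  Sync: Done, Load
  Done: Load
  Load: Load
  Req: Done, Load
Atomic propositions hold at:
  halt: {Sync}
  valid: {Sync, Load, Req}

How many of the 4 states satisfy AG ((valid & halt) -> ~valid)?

3

Sat(valid & halt) = {Sync}
Sat(~valid) = {Done}
Sat((valid & halt) -> ~valid) = {Done, Load, Req}
AG ((valid & halt) -> ~valid): greatest fixpoint, start Z0 = {Done, Load, Req}, keep only states in Sat with every successor in Z. Already a fixed point.
Sat(AG ((valid & halt) -> ~valid)) = {Done, Load, Req}
|Sat(AG ((valid & halt) -> ~valid))| = |{Done, Load, Req}| = 3.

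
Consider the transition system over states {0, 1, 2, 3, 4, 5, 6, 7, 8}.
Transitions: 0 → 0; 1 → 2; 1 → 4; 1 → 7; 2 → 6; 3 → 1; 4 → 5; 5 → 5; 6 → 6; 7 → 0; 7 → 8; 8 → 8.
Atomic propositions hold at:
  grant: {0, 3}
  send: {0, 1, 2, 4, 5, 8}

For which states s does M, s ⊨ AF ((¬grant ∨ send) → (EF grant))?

Sat(¬grant) = {1, 2, 4, 5, 6, 7, 8}
Sat(¬grant ∨ send) = {0, 1, 2, 4, 5, 6, 7, 8}
EF grant: least fixpoint, start Z0 = {0, 3}, add states with some successor in Z. Z1 = {0, 3, 7}; Z2 = {0, 1, 3, 7}; fixed.
Sat(EF grant) = {0, 1, 3, 7}
Sat((¬grant ∨ send) → (EF grant)) = {0, 1, 3, 7}
AF ((¬grant ∨ send) → (EF grant)): least fixpoint, start Z0 = {0, 1, 3, 7}, add states with every successor in Z. Already a fixed point.
Sat(AF ((¬grant ∨ send) → (EF grant))) = {0, 1, 3, 7}

{0, 1, 3, 7}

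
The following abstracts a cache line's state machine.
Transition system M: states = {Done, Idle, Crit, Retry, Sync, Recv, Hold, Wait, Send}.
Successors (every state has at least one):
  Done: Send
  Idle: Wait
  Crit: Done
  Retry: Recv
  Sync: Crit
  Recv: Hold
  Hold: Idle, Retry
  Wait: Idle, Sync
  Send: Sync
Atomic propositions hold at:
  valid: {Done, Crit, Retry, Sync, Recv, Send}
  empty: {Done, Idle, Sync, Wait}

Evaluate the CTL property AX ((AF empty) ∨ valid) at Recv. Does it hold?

AF empty: least fixpoint, start Z0 = {Done, Idle, Sync, Wait}, add states with every successor in Z. Z1 = {Done, Idle, Crit, Sync, Wait, Send}; fixed.
Sat(AF empty) = {Done, Idle, Crit, Sync, Wait, Send}
Sat((AF empty) ∨ valid) = {Done, Idle, Crit, Retry, Sync, Recv, Wait, Send}
Sat(AX ((AF empty) ∨ valid)) = {s : every successor in {Done, Idle, Crit, Retry, Sync, Recv, Wait, Send}} = {Done, Idle, Crit, Retry, Sync, Hold, Wait, Send}
Recv ∉ Sat(AX ((AF empty) ∨ valid)) = {Done, Idle, Crit, Retry, Sync, Hold, Wait, Send}, so the formula does not hold at Recv.

No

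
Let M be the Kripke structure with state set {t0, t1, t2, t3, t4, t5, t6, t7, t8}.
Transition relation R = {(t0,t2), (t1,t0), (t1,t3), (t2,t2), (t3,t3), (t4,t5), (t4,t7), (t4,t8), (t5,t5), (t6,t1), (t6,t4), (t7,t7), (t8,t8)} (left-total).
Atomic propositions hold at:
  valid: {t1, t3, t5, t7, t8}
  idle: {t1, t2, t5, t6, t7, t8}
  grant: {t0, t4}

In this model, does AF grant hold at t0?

Yes

AF grant: least fixpoint, start Z0 = {t0, t4}, add states with every successor in Z. Already a fixed point.
Sat(AF grant) = {t0, t4}
t0 ∈ Sat(AF grant) = {t0, t4}, so the formula holds at t0.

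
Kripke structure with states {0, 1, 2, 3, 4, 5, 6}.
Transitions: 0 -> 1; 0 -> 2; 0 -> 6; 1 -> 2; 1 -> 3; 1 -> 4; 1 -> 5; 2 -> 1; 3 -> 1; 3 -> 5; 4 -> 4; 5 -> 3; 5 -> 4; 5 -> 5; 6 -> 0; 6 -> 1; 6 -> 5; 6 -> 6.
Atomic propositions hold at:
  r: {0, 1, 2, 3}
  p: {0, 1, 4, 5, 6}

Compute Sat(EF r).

EF r: least fixpoint, start Z0 = {0, 1, 2, 3}, add states with some successor in Z. Z1 = {0, 1, 2, 3, 5, 6}; fixed.
Sat(EF r) = {0, 1, 2, 3, 5, 6}

{0, 1, 2, 3, 5, 6}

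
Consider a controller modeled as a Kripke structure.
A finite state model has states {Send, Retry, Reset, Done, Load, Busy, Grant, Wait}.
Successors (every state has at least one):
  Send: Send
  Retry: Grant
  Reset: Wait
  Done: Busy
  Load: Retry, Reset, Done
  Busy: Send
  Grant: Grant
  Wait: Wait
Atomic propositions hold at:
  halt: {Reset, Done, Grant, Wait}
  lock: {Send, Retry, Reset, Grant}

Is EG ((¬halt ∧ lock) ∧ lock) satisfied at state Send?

Yes

Sat(¬halt) = {Send, Retry, Load, Busy}
Sat(¬halt ∧ lock) = {Send, Retry}
Sat((¬halt ∧ lock) ∧ lock) = {Send, Retry}
EG ((¬halt ∧ lock) ∧ lock): greatest fixpoint, start Z0 = {Send, Retry}, keep only states in Sat with some successor in Z. Z1 = {Send}; fixed.
Sat(EG ((¬halt ∧ lock) ∧ lock)) = {Send}
Send ∈ Sat(EG ((¬halt ∧ lock) ∧ lock)) = {Send}, so the formula holds at Send.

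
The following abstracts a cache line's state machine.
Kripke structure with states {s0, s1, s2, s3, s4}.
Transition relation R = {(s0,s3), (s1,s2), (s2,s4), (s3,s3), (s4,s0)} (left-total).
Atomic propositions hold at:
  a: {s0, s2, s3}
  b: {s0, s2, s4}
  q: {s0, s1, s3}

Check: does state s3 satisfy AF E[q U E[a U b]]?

E[a U b]: least fixpoint, start Z0 = Sat(b) = {s0, s2, s4}, add states in Sat(a) with some successor in Z. Already a fixed point.
Sat(E[a U b]) = {s0, s2, s4}
E[q U E[a U b]]: least fixpoint, start Z0 = Sat(E[a U b]) = {s0, s2, s4}, add states in Sat(q) with some successor in Z. Z1 = {s0, s1, s2, s4}; fixed.
Sat(E[q U E[a U b]]) = {s0, s1, s2, s4}
AF E[q U E[a U b]]: least fixpoint, start Z0 = {s0, s1, s2, s4}, add states with every successor in Z. Already a fixed point.
Sat(AF E[q U E[a U b]]) = {s0, s1, s2, s4}
s3 ∉ Sat(AF E[q U E[a U b]]) = {s0, s1, s2, s4}, so the formula does not hold at s3.

No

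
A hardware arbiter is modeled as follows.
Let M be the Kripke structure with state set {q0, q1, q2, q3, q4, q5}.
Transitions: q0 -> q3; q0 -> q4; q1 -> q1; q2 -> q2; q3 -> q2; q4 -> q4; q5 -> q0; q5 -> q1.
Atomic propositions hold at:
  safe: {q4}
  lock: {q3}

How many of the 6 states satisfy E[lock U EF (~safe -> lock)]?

Sat(~safe) = {q0, q1, q2, q3, q5}
Sat(~safe -> lock) = {q3, q4}
EF (~safe -> lock): least fixpoint, start Z0 = {q3, q4}, add states with some successor in Z. Z1 = {q0, q3, q4}; Z2 = {q0, q3, q4, q5}; fixed.
Sat(EF (~safe -> lock)) = {q0, q3, q4, q5}
E[lock U EF (~safe -> lock)]: least fixpoint, start Z0 = Sat(EF (~safe -> lock)) = {q0, q3, q4, q5}, add states in Sat(lock) with some successor in Z. Already a fixed point.
Sat(E[lock U EF (~safe -> lock)]) = {q0, q3, q4, q5}
|Sat(E[lock U EF (~safe -> lock)])| = |{q0, q3, q4, q5}| = 4.

4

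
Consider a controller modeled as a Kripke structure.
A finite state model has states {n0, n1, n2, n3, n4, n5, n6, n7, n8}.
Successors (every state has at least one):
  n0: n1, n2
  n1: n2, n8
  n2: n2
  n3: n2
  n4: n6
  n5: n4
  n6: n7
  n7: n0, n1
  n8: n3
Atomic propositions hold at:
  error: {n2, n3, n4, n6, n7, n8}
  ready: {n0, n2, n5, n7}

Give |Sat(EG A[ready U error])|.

A[ready U error]: least fixpoint, start Z0 = Sat(error) = {n2, n3, n4, n6, n7, n8}, add states in Sat(ready) with every successor in Z. Z1 = {n2, n3, n4, n5, n6, n7, n8}; fixed.
Sat(A[ready U error]) = {n2, n3, n4, n5, n6, n7, n8}
EG A[ready U error]: greatest fixpoint, start Z0 = {n2, n3, n4, n5, n6, n7, n8}, keep only states in Sat with some successor in Z. Z1 = {n2, n3, n4, n5, n6, n8}; Z2 = {n2, n3, n4, n5, n8}; Z3 = {n2, n3, n5, n8}; Z4 = {n2, n3, n8}; fixed.
Sat(EG A[ready U error]) = {n2, n3, n8}
|Sat(EG A[ready U error])| = |{n2, n3, n8}| = 3.

3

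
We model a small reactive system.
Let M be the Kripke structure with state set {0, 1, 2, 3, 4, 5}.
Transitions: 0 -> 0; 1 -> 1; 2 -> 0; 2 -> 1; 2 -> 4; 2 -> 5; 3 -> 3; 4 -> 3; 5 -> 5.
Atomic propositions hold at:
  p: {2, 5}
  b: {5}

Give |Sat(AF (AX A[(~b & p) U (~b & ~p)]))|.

4

Sat(~b) = {0, 1, 2, 3, 4}
Sat(~b & p) = {2}
Sat(~p) = {0, 1, 3, 4}
Sat(~b & ~p) = {0, 1, 3, 4}
A[(~b & p) U (~b & ~p)]: least fixpoint, start Z0 = Sat((~b & ~p)) = {0, 1, 3, 4}, add states in Sat(~b & p) with every successor in Z. Already a fixed point.
Sat(A[(~b & p) U (~b & ~p)]) = {0, 1, 3, 4}
Sat(AX A[(~b & p) U (~b & ~p)]) = {s : every successor in {0, 1, 3, 4}} = {0, 1, 3, 4}
AF (AX A[(~b & p) U (~b & ~p)]): least fixpoint, start Z0 = {0, 1, 3, 4}, add states with every successor in Z. Already a fixed point.
Sat(AF (AX A[(~b & p) U (~b & ~p)])) = {0, 1, 3, 4}
|Sat(AF (AX A[(~b & p) U (~b & ~p)]))| = |{0, 1, 3, 4}| = 4.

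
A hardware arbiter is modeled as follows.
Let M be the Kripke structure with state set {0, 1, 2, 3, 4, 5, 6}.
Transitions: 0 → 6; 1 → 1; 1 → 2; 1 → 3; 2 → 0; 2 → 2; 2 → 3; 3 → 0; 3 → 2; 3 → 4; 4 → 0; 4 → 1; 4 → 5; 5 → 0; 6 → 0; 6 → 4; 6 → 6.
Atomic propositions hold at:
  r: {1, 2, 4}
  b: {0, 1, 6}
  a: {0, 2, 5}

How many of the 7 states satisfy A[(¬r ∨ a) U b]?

Sat(¬r) = {0, 3, 5, 6}
Sat(¬r ∨ a) = {0, 2, 3, 5, 6}
A[(¬r ∨ a) U b]: least fixpoint, start Z0 = Sat(b) = {0, 1, 6}, add states in Sat(¬r ∨ a) with every successor in Z. Z1 = {0, 1, 5, 6}; fixed.
Sat(A[(¬r ∨ a) U b]) = {0, 1, 5, 6}
|Sat(A[(¬r ∨ a) U b])| = |{0, 1, 5, 6}| = 4.

4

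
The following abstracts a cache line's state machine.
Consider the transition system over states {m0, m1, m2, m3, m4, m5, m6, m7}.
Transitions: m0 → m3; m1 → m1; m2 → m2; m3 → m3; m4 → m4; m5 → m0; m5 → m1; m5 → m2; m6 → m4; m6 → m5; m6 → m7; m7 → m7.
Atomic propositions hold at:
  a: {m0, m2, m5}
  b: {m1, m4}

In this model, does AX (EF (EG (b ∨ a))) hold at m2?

Sat(b ∨ a) = {m0, m1, m2, m4, m5}
EG (b ∨ a): greatest fixpoint, start Z0 = {m0, m1, m2, m4, m5}, keep only states in Sat with some successor in Z. Z1 = {m1, m2, m4, m5}; fixed.
Sat(EG (b ∨ a)) = {m1, m2, m4, m5}
EF (EG (b ∨ a)): least fixpoint, start Z0 = {m1, m2, m4, m5}, add states with some successor in Z. Z1 = {m1, m2, m4, m5, m6}; fixed.
Sat(EF (EG (b ∨ a))) = {m1, m2, m4, m5, m6}
Sat(AX (EF (EG (b ∨ a)))) = {s : every successor in {m1, m2, m4, m5, m6}} = {m1, m2, m4}
m2 ∈ Sat(AX (EF (EG (b ∨ a)))) = {m1, m2, m4}, so the formula holds at m2.

Yes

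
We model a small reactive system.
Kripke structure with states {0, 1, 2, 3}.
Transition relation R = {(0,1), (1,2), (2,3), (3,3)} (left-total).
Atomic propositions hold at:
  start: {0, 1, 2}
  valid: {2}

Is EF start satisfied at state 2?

EF start: least fixpoint, start Z0 = {0, 1, 2}, add states with some successor in Z. Already a fixed point.
Sat(EF start) = {0, 1, 2}
2 ∈ Sat(EF start) = {0, 1, 2}, so the formula holds at 2.

Yes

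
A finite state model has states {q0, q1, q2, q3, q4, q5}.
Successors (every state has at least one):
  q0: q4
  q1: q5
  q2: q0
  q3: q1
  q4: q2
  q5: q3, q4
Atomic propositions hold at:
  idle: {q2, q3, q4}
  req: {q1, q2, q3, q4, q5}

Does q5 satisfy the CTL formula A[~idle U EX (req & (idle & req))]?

Yes

Sat(~idle) = {q0, q1, q5}
Sat(idle & req) = {q2, q3, q4}
Sat(req & (idle & req)) = {q2, q3, q4}
Sat(EX (req & (idle & req))) = {s : some successor in {q2, q3, q4}} = {q0, q4, q5}
A[~idle U EX (req & (idle & req))]: least fixpoint, start Z0 = Sat(EX (req & (idle & req))) = {q0, q4, q5}, add states in Sat(~idle) with every successor in Z. Z1 = {q0, q1, q4, q5}; fixed.
Sat(A[~idle U EX (req & (idle & req))]) = {q0, q1, q4, q5}
q5 ∈ Sat(A[~idle U EX (req & (idle & req))]) = {q0, q1, q4, q5}, so the formula holds at q5.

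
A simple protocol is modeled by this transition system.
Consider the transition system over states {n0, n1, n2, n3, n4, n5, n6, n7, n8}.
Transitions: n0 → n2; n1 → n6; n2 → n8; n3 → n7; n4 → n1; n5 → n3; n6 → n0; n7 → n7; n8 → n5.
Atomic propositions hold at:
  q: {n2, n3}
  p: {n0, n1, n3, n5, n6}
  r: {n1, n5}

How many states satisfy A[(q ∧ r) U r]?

Sat(q ∧ r) = ∅
A[(q ∧ r) U r]: least fixpoint, start Z0 = Sat(r) = {n1, n5}, add states in Sat(q ∧ r) with every successor in Z. Already a fixed point.
Sat(A[(q ∧ r) U r]) = {n1, n5}
|Sat(A[(q ∧ r) U r])| = |{n1, n5}| = 2.

2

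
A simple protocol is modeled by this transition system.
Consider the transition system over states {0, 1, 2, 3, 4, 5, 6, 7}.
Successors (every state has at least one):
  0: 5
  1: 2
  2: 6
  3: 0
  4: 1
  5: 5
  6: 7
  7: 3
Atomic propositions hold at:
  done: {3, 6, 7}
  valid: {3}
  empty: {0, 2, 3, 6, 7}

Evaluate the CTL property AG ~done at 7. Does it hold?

No

Sat(~done) = {0, 1, 2, 4, 5}
AG ~done: greatest fixpoint, start Z0 = {0, 1, 2, 4, 5}, keep only states in Sat with every successor in Z. Z1 = {0, 1, 4, 5}; Z2 = {0, 4, 5}; Z3 = {0, 5}; fixed.
Sat(AG ~done) = {0, 5}
7 ∉ Sat(AG ~done) = {0, 5}, so the formula does not hold at 7.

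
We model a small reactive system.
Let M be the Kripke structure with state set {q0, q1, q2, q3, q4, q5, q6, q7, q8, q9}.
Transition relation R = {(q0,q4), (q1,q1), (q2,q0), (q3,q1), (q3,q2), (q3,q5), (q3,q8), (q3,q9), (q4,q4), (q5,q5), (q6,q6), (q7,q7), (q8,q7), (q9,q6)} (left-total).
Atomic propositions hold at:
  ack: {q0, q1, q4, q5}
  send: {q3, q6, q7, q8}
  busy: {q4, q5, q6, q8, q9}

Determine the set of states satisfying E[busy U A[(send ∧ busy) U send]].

Sat(send ∧ busy) = {q6, q8}
A[(send ∧ busy) U send]: least fixpoint, start Z0 = Sat(send) = {q3, q6, q7, q8}, add states in Sat(send ∧ busy) with every successor in Z. Already a fixed point.
Sat(A[(send ∧ busy) U send]) = {q3, q6, q7, q8}
E[busy U A[(send ∧ busy) U send]]: least fixpoint, start Z0 = Sat(A[(send ∧ busy) U send]) = {q3, q6, q7, q8}, add states in Sat(busy) with some successor in Z. Z1 = {q3, q6, q7, q8, q9}; fixed.
Sat(E[busy U A[(send ∧ busy) U send]]) = {q3, q6, q7, q8, q9}

{q3, q6, q7, q8, q9}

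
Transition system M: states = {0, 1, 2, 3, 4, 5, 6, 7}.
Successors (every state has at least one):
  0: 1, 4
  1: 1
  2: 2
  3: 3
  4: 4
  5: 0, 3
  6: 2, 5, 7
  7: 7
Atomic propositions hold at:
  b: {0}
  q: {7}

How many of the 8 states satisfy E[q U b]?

1

E[q U b]: least fixpoint, start Z0 = Sat(b) = {0}, add states in Sat(q) with some successor in Z. Already a fixed point.
Sat(E[q U b]) = {0}
|Sat(E[q U b])| = |{0}| = 1.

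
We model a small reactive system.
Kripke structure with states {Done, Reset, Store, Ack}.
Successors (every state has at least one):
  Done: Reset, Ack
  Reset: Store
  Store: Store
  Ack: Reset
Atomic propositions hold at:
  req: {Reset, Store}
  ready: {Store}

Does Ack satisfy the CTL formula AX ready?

Sat(AX ready) = {s : every successor in {Store}} = {Reset, Store}
Ack ∉ Sat(AX ready) = {Reset, Store}, so the formula does not hold at Ack.

No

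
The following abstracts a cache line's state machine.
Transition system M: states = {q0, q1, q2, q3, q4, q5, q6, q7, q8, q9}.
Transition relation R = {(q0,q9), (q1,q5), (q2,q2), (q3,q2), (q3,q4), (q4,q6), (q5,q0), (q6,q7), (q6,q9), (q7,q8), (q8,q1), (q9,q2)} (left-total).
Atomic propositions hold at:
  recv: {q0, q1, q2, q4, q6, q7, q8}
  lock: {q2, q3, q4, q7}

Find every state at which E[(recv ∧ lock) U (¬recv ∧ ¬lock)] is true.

Sat(recv ∧ lock) = {q2, q4, q7}
Sat(¬recv) = {q3, q5, q9}
Sat(¬lock) = {q0, q1, q5, q6, q8, q9}
Sat(¬recv ∧ ¬lock) = {q5, q9}
E[(recv ∧ lock) U (¬recv ∧ ¬lock)]: least fixpoint, start Z0 = Sat((¬recv ∧ ¬lock)) = {q5, q9}, add states in Sat(recv ∧ lock) with some successor in Z. Already a fixed point.
Sat(E[(recv ∧ lock) U (¬recv ∧ ¬lock)]) = {q5, q9}

{q5, q9}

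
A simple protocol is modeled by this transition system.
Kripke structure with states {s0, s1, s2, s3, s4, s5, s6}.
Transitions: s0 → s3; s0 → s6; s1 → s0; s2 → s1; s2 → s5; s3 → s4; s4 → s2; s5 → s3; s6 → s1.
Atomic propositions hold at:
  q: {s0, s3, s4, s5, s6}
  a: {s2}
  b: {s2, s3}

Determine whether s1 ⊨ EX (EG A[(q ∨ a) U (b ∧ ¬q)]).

No

Sat(q ∨ a) = {s0, s2, s3, s4, s5, s6}
Sat(¬q) = {s1, s2}
Sat(b ∧ ¬q) = {s2}
A[(q ∨ a) U (b ∧ ¬q)]: least fixpoint, start Z0 = Sat((b ∧ ¬q)) = {s2}, add states in Sat(q ∨ a) with every successor in Z. Z1 = {s2, s4}; Z2 = {s2, s3, s4}; Z3 = {s2, s3, s4, s5}; fixed.
Sat(A[(q ∨ a) U (b ∧ ¬q)]) = {s2, s3, s4, s5}
EG A[(q ∨ a) U (b ∧ ¬q)]: greatest fixpoint, start Z0 = {s2, s3, s4, s5}, keep only states in Sat with some successor in Z. Already a fixed point.
Sat(EG A[(q ∨ a) U (b ∧ ¬q)]) = {s2, s3, s4, s5}
Sat(EX (EG A[(q ∨ a) U (b ∧ ¬q)])) = {s : some successor in {s2, s3, s4, s5}} = {s0, s2, s3, s4, s5}
s1 ∉ Sat(EX (EG A[(q ∨ a) U (b ∧ ¬q)])) = {s0, s2, s3, s4, s5}, so the formula does not hold at s1.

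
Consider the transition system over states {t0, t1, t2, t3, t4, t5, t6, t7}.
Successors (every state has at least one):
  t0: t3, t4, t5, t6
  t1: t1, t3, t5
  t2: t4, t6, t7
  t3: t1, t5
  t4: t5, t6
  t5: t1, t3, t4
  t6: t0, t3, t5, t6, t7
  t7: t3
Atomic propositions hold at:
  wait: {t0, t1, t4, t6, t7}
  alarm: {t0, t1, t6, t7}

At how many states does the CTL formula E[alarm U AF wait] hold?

AF wait: least fixpoint, start Z0 = {t0, t1, t4, t6, t7}, add states with every successor in Z. Z1 = {t0, t1, t2, t4, t6, t7}; fixed.
Sat(AF wait) = {t0, t1, t2, t4, t6, t7}
E[alarm U AF wait]: least fixpoint, start Z0 = Sat(AF wait) = {t0, t1, t2, t4, t6, t7}, add states in Sat(alarm) with some successor in Z. Already a fixed point.
Sat(E[alarm U AF wait]) = {t0, t1, t2, t4, t6, t7}
|Sat(E[alarm U AF wait])| = |{t0, t1, t2, t4, t6, t7}| = 6.

6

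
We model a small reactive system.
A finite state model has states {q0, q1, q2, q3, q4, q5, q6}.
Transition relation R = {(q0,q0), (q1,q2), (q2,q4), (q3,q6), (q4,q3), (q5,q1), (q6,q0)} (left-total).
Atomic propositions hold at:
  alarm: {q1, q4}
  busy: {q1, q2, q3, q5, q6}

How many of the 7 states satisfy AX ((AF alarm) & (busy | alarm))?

3

AF alarm: least fixpoint, start Z0 = {q1, q4}, add states with every successor in Z. Z1 = {q1, q2, q4, q5}; fixed.
Sat(AF alarm) = {q1, q2, q4, q5}
Sat(busy | alarm) = {q1, q2, q3, q4, q5, q6}
Sat((AF alarm) & (busy | alarm)) = {q1, q2, q4, q5}
Sat(AX ((AF alarm) & (busy | alarm))) = {s : every successor in {q1, q2, q4, q5}} = {q1, q2, q5}
|Sat(AX ((AF alarm) & (busy | alarm)))| = |{q1, q2, q5}| = 3.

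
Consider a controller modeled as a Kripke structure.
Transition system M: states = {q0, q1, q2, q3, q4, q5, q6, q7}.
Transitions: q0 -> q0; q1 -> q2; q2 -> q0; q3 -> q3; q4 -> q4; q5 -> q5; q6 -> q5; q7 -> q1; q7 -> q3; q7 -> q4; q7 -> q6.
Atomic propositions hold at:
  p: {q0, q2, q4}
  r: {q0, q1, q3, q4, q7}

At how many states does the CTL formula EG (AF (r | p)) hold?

6

Sat(r | p) = {q0, q1, q2, q3, q4, q7}
AF (r | p): least fixpoint, start Z0 = {q0, q1, q2, q3, q4, q7}, add states with every successor in Z. Already a fixed point.
Sat(AF (r | p)) = {q0, q1, q2, q3, q4, q7}
EG (AF (r | p)): greatest fixpoint, start Z0 = {q0, q1, q2, q3, q4, q7}, keep only states in Sat with some successor in Z. Already a fixed point.
Sat(EG (AF (r | p))) = {q0, q1, q2, q3, q4, q7}
|Sat(EG (AF (r | p)))| = |{q0, q1, q2, q3, q4, q7}| = 6.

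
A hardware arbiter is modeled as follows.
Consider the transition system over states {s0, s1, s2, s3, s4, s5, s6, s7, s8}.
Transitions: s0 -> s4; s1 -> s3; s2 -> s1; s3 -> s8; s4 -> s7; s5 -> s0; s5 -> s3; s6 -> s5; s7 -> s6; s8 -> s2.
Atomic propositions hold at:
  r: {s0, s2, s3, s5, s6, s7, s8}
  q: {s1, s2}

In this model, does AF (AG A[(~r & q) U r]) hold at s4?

Sat(~r) = {s1, s4}
Sat(~r & q) = {s1}
A[(~r & q) U r]: least fixpoint, start Z0 = Sat(r) = {s0, s2, s3, s5, s6, s7, s8}, add states in Sat(~r & q) with every successor in Z. Z1 = {s0, s1, s2, s3, s5, s6, s7, s8}; fixed.
Sat(A[(~r & q) U r]) = {s0, s1, s2, s3, s5, s6, s7, s8}
AG A[(~r & q) U r]: greatest fixpoint, start Z0 = {s0, s1, s2, s3, s5, s6, s7, s8}, keep only states in Sat with every successor in Z. Z1 = {s1, s2, s3, s5, s6, s7, s8}; Z2 = {s1, s2, s3, s6, s7, s8}; Z3 = {s1, s2, s3, s7, s8}; Z4 = {s1, s2, s3, s8}; fixed.
Sat(AG A[(~r & q) U r]) = {s1, s2, s3, s8}
AF (AG A[(~r & q) U r]): least fixpoint, start Z0 = {s1, s2, s3, s8}, add states with every successor in Z. Already a fixed point.
Sat(AF (AG A[(~r & q) U r])) = {s1, s2, s3, s8}
s4 ∉ Sat(AF (AG A[(~r & q) U r])) = {s1, s2, s3, s8}, so the formula does not hold at s4.

No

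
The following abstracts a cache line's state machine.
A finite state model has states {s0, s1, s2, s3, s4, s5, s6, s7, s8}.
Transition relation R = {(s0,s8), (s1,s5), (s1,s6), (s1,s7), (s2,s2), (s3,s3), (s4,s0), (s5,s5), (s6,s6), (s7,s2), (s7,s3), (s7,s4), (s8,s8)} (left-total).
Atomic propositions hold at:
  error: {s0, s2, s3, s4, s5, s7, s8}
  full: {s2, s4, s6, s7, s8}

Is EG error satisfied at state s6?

EG error: greatest fixpoint, start Z0 = {s0, s2, s3, s4, s5, s7, s8}, keep only states in Sat with some successor in Z. Already a fixed point.
Sat(EG error) = {s0, s2, s3, s4, s5, s7, s8}
s6 ∉ Sat(EG error) = {s0, s2, s3, s4, s5, s7, s8}, so the formula does not hold at s6.

No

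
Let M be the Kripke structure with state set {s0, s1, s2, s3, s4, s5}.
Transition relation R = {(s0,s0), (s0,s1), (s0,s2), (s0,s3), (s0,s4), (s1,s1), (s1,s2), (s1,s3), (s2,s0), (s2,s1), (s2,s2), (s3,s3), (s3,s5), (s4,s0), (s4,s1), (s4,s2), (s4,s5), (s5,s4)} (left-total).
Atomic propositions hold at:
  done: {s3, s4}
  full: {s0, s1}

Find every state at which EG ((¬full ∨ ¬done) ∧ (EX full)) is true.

{s0, s1, s2, s4}

Sat(¬full) = {s2, s3, s4, s5}
Sat(¬done) = {s0, s1, s2, s5}
Sat(¬full ∨ ¬done) = {s0, s1, s2, s3, s4, s5}
Sat(EX full) = {s : some successor in {s0, s1}} = {s0, s1, s2, s4}
Sat((¬full ∨ ¬done) ∧ (EX full)) = {s0, s1, s2, s4}
EG ((¬full ∨ ¬done) ∧ (EX full)): greatest fixpoint, start Z0 = {s0, s1, s2, s4}, keep only states in Sat with some successor in Z. Already a fixed point.
Sat(EG ((¬full ∨ ¬done) ∧ (EX full))) = {s0, s1, s2, s4}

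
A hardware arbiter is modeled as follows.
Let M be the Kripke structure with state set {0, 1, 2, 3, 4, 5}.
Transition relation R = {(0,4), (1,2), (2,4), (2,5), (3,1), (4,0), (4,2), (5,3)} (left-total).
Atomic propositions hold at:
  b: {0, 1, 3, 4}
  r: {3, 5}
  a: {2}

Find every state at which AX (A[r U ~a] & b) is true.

{0, 3, 5}

Sat(~a) = {0, 1, 3, 4, 5}
A[r U ~a]: least fixpoint, start Z0 = Sat(~a) = {0, 1, 3, 4, 5}, add states in Sat(r) with every successor in Z. Already a fixed point.
Sat(A[r U ~a]) = {0, 1, 3, 4, 5}
Sat(A[r U ~a] & b) = {0, 1, 3, 4}
Sat(AX (A[r U ~a] & b)) = {s : every successor in {0, 1, 3, 4}} = {0, 3, 5}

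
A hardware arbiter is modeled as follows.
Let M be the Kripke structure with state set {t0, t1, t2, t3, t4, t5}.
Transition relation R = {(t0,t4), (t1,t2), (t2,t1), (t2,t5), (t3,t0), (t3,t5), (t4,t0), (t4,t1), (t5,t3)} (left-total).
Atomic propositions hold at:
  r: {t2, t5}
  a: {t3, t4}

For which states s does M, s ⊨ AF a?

{t0, t3, t4, t5}

AF a: least fixpoint, start Z0 = {t3, t4}, add states with every successor in Z. Z1 = {t0, t3, t4, t5}; fixed.
Sat(AF a) = {t0, t3, t4, t5}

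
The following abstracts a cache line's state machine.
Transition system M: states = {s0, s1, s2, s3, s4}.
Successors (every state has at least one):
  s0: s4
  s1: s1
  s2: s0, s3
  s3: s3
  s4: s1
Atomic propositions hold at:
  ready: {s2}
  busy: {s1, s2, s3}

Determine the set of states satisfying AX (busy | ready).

Sat(busy | ready) = {s1, s2, s3}
Sat(AX (busy | ready)) = {s : every successor in {s1, s2, s3}} = {s1, s3, s4}

{s1, s3, s4}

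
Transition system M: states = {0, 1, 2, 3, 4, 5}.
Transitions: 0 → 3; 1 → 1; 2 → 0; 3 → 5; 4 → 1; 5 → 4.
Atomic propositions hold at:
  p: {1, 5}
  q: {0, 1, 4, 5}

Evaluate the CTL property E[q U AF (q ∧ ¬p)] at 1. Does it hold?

Sat(¬p) = {0, 2, 3, 4}
Sat(q ∧ ¬p) = {0, 4}
AF (q ∧ ¬p): least fixpoint, start Z0 = {0, 4}, add states with every successor in Z. Z1 = {0, 2, 4, 5}; Z2 = {0, 2, 3, 4, 5}; fixed.
Sat(AF (q ∧ ¬p)) = {0, 2, 3, 4, 5}
E[q U AF (q ∧ ¬p)]: least fixpoint, start Z0 = Sat(AF (q ∧ ¬p)) = {0, 2, 3, 4, 5}, add states in Sat(q) with some successor in Z. Already a fixed point.
Sat(E[q U AF (q ∧ ¬p)]) = {0, 2, 3, 4, 5}
1 ∉ Sat(E[q U AF (q ∧ ¬p)]) = {0, 2, 3, 4, 5}, so the formula does not hold at 1.

No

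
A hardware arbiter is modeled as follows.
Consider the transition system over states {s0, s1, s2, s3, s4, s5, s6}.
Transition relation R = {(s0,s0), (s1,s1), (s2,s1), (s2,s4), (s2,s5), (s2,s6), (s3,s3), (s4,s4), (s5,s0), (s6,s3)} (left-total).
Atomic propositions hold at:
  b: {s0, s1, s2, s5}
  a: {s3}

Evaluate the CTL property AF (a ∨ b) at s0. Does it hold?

Yes

Sat(a ∨ b) = {s0, s1, s2, s3, s5}
AF (a ∨ b): least fixpoint, start Z0 = {s0, s1, s2, s3, s5}, add states with every successor in Z. Z1 = {s0, s1, s2, s3, s5, s6}; fixed.
Sat(AF (a ∨ b)) = {s0, s1, s2, s3, s5, s6}
s0 ∈ Sat(AF (a ∨ b)) = {s0, s1, s2, s3, s5, s6}, so the formula holds at s0.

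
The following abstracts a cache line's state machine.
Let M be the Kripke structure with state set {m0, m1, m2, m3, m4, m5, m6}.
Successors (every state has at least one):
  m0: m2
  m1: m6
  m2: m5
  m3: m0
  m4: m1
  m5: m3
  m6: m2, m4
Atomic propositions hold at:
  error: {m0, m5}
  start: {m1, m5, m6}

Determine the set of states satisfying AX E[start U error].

{m2, m3}

E[start U error]: least fixpoint, start Z0 = Sat(error) = {m0, m5}, add states in Sat(start) with some successor in Z. Already a fixed point.
Sat(E[start U error]) = {m0, m5}
Sat(AX E[start U error]) = {s : every successor in {m0, m5}} = {m2, m3}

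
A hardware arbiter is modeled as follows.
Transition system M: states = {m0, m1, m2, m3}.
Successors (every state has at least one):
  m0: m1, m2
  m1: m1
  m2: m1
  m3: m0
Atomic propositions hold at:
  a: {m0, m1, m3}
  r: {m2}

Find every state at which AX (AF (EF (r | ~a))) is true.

Sat(~a) = {m2}
Sat(r | ~a) = {m2}
EF (r | ~a): least fixpoint, start Z0 = {m2}, add states with some successor in Z. Z1 = {m0, m2}; Z2 = {m0, m2, m3}; fixed.
Sat(EF (r | ~a)) = {m0, m2, m3}
AF (EF (r | ~a)): least fixpoint, start Z0 = {m0, m2, m3}, add states with every successor in Z. Already a fixed point.
Sat(AF (EF (r | ~a))) = {m0, m2, m3}
Sat(AX (AF (EF (r | ~a)))) = {s : every successor in {m0, m2, m3}} = {m3}

{m3}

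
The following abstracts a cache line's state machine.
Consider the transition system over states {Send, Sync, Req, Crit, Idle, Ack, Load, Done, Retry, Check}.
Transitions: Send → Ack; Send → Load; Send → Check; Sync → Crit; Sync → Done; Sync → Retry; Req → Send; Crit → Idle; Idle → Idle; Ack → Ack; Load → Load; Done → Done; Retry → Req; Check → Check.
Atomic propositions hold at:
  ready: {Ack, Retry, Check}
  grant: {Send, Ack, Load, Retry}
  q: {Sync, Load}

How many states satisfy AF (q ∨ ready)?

Sat(q ∨ ready) = {Sync, Ack, Load, Retry, Check}
AF (q ∨ ready): least fixpoint, start Z0 = {Sync, Ack, Load, Retry, Check}, add states with every successor in Z. Z1 = {Send, Sync, Ack, Load, Retry, Check}; Z2 = {Send, Sync, Req, Ack, Load, Retry, Check}; fixed.
Sat(AF (q ∨ ready)) = {Send, Sync, Req, Ack, Load, Retry, Check}
|Sat(AF (q ∨ ready))| = |{Send, Sync, Req, Ack, Load, Retry, Check}| = 7.

7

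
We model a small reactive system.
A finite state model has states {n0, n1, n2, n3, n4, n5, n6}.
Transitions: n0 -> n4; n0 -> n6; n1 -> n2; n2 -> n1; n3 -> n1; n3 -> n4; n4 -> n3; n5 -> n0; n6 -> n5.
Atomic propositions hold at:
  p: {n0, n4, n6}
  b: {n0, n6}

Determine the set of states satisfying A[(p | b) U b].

{n0, n6}

Sat(p | b) = {n0, n4, n6}
A[(p | b) U b]: least fixpoint, start Z0 = Sat(b) = {n0, n6}, add states in Sat(p | b) with every successor in Z. Already a fixed point.
Sat(A[(p | b) U b]) = {n0, n6}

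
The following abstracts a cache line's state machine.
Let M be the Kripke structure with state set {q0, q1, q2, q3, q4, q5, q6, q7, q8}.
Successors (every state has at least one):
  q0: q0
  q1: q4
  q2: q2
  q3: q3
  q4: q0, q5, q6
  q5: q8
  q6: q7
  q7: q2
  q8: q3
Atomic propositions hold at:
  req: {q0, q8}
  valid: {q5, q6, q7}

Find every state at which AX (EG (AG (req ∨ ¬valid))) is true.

{q0, q2, q3, q5, q7, q8}

Sat(¬valid) = {q0, q1, q2, q3, q4, q8}
Sat(req ∨ ¬valid) = {q0, q1, q2, q3, q4, q8}
AG (req ∨ ¬valid): greatest fixpoint, start Z0 = {q0, q1, q2, q3, q4, q8}, keep only states in Sat with every successor in Z. Z1 = {q0, q1, q2, q3, q8}; Z2 = {q0, q2, q3, q8}; fixed.
Sat(AG (req ∨ ¬valid)) = {q0, q2, q3, q8}
EG (AG (req ∨ ¬valid)): greatest fixpoint, start Z0 = {q0, q2, q3, q8}, keep only states in Sat with some successor in Z. Already a fixed point.
Sat(EG (AG (req ∨ ¬valid))) = {q0, q2, q3, q8}
Sat(AX (EG (AG (req ∨ ¬valid)))) = {s : every successor in {q0, q2, q3, q8}} = {q0, q2, q3, q5, q7, q8}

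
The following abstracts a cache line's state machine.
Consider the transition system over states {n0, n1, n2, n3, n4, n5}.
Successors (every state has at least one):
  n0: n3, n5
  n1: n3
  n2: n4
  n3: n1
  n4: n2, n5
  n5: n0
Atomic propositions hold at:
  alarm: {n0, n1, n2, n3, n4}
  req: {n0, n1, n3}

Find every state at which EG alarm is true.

EG alarm: greatest fixpoint, start Z0 = {n0, n1, n2, n3, n4}, keep only states in Sat with some successor in Z. Already a fixed point.
Sat(EG alarm) = {n0, n1, n2, n3, n4}

{n0, n1, n2, n3, n4}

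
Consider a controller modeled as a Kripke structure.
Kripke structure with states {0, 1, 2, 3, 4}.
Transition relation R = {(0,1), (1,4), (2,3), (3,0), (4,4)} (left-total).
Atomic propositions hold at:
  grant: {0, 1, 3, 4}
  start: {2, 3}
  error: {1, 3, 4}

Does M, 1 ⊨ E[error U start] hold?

E[error U start]: least fixpoint, start Z0 = Sat(start) = {2, 3}, add states in Sat(error) with some successor in Z. Already a fixed point.
Sat(E[error U start]) = {2, 3}
1 ∉ Sat(E[error U start]) = {2, 3}, so the formula does not hold at 1.

No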